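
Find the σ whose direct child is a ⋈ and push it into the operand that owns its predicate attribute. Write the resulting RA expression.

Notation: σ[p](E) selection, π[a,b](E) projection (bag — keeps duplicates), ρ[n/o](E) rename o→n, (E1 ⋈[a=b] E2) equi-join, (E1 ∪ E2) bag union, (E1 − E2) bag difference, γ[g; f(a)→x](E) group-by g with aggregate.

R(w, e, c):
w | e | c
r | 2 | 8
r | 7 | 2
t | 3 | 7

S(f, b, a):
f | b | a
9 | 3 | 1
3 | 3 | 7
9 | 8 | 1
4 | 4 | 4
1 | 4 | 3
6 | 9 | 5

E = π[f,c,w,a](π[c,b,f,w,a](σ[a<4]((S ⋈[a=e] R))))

σ filters on a, owned by the left side.
E' = π[f,c,w,a](π[c,b,f,w,a]((σ[a<4](S) ⋈[a=e] R)))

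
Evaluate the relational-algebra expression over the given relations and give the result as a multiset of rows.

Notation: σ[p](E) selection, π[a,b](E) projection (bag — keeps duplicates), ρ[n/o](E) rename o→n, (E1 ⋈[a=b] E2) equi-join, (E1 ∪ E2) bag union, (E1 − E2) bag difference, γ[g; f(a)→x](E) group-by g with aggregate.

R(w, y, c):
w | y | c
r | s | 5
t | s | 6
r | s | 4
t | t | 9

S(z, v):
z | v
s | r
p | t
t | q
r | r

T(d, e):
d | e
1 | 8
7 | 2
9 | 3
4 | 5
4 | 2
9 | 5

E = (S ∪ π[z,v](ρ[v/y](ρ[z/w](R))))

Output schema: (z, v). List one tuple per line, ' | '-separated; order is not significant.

Row counts bottom-up:
  S → 4
  R → 4
  ρ[z/w](R) → 4
  ρ[v/y](ρ[z/w](R)) → 4
  π[z,v](ρ[v/y](ρ[z/w](R))) → 4
  (S ∪ π[z,v](ρ[v/y](ρ[z/w](R)))) → 8

== RESULT ==
z | v
p | t
r | r
r | s
r | s
s | r
t | q
t | s
t | t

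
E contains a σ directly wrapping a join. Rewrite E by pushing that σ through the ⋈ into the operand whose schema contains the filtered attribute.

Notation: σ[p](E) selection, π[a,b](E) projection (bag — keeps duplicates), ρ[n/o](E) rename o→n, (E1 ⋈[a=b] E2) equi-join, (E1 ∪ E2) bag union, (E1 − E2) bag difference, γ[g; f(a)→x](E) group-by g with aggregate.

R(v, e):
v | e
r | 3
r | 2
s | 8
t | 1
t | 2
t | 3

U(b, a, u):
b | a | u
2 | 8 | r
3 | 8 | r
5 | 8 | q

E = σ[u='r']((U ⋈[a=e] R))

σ filters on u, owned by the left side.
E' = (σ[u='r'](U) ⋈[a=e] R)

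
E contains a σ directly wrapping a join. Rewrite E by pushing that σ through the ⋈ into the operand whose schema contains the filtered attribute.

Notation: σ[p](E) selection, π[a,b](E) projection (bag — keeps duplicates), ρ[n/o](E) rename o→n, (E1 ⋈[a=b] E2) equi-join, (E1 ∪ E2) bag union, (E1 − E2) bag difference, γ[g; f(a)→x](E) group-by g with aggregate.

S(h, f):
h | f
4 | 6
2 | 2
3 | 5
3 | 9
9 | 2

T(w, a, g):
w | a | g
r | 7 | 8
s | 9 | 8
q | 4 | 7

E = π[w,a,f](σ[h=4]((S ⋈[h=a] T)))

σ filters on h, owned by the left side.
E' = π[w,a,f]((σ[h=4](S) ⋈[h=a] T))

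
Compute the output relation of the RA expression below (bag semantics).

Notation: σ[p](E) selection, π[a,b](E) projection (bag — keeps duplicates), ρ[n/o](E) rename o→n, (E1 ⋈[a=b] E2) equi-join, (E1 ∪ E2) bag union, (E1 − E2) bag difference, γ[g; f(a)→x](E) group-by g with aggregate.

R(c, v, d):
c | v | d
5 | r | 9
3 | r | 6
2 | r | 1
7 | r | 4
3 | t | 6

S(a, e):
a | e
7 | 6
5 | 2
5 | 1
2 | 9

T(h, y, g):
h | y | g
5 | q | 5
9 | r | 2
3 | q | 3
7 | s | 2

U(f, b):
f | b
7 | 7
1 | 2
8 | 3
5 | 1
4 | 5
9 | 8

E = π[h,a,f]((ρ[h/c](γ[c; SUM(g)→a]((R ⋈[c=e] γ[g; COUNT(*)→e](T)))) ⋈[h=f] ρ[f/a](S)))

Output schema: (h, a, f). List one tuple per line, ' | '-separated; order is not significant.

Subexpression sizes:
  R → 5
  T → 4
  γ[g; COUNT(*)→e](T) → 3
  (R ⋈[c=e] γ[g; COUNT(*)→e](T)) → 1
  γ[c; SUM(g)→a]((R ⋈[c=e] γ[g; COUNT(*)→e](T))) → 1
  ρ[h/c](γ[c; SUM(g)→a]((R ⋈[c=e] γ[g; COUNT(*)→e](T)))) → 1
  S → 4
  ρ[f/a](S) → 4
  (ρ[h/c](γ[c; SUM(g)→a]((R ⋈[c=e] γ[g; COUNT(*)→e](T)))) ⋈[h=f] ρ[f/a](S)) → 1
  π[h,a,f]((ρ[h/c](γ[c; SUM(g)→a]((R ⋈[c=e] γ[g; COUNT(*)→e](T)))) ⋈[h=f] ρ[f/a](S))) → 1

== RESULT ==
h | a | f
2 | 2 | 2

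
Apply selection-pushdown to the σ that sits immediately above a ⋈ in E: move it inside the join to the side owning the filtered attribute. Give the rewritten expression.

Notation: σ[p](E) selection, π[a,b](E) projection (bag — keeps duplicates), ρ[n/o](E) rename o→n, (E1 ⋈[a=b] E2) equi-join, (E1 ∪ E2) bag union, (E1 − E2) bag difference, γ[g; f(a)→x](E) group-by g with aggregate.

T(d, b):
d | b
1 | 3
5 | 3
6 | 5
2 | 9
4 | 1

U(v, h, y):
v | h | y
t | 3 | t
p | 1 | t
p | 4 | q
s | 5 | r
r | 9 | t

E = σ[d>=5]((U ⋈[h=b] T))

σ filters on d, owned by the right side.
E' = (U ⋈[h=b] σ[d>=5](T))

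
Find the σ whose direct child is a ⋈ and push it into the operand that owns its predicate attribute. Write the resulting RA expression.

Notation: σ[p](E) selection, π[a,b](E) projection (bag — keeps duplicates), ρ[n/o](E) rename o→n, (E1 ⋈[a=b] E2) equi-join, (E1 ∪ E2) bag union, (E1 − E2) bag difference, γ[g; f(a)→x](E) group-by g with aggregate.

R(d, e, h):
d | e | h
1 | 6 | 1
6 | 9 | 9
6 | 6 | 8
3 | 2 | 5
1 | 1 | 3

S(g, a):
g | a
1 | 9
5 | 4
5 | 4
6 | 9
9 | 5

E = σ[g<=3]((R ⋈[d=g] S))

σ filters on g, owned by the right side.
E' = (R ⋈[d=g] σ[g<=3](S))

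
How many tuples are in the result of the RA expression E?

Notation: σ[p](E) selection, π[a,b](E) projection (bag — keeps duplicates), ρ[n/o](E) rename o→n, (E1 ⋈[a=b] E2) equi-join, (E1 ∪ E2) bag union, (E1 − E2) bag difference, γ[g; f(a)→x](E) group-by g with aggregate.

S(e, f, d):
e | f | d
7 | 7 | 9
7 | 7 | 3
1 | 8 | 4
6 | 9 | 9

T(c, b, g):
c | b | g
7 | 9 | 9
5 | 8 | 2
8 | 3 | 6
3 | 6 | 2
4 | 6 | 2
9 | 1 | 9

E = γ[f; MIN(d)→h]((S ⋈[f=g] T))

Stepwise |·|:
  S → 4
  T → 6
  (S ⋈[f=g] T) → 2
  γ[f; MIN(d)→h]((S ⋈[f=g] T)) → 1

|E| = 1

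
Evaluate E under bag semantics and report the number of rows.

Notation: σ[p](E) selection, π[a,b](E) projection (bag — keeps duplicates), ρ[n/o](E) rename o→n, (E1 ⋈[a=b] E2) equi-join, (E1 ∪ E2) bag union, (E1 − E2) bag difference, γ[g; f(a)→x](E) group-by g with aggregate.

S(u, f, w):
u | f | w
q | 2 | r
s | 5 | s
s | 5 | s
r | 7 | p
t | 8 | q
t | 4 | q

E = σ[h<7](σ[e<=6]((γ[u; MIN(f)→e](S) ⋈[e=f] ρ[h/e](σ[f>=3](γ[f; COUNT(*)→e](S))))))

Stepwise |·|:
  S → 6
  γ[u; MIN(f)→e](S) → 4
  S → 6
  γ[f; COUNT(*)→e](S) → 5
  σ[f>=3](γ[f; COUNT(*)→e](S)) → 4
  ρ[h/e](σ[f>=3](γ[f; COUNT(*)→e](S))) → 4
  (γ[u; MIN(f)→e](S) ⋈[e=f] ρ[h/e](σ[f>=3](γ[f; COUNT(*)→e](S)))) → 3
  σ[e<=6]((γ[u; MIN(f)→e](S) ⋈[e=f] ρ[h/e](σ[f>=3](γ[f; COUNT(*)→e](S))))) → 2
  σ[h<7](σ[e<=6]((γ[u; MIN(f)→e](S) ⋈[e=f] ρ[h/e](σ[f>=3](γ[f; COUNT(*)→e](S)))))) → 2

|E| = 2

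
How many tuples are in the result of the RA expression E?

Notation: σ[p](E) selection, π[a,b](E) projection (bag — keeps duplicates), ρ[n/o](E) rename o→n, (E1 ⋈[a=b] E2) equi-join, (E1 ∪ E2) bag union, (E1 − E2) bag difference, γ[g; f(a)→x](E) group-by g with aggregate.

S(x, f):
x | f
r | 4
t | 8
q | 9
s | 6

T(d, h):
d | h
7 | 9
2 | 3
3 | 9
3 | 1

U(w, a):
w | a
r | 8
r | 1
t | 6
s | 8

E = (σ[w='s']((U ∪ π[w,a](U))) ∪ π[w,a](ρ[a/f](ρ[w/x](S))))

Stepwise |·|:
  U → 4
  U → 4
  π[w,a](U) → 4
  (U ∪ π[w,a](U)) → 8
  σ[w='s']((U ∪ π[w,a](U))) → 2
  S → 4
  ρ[w/x](S) → 4
  ρ[a/f](ρ[w/x](S)) → 4
  π[w,a](ρ[a/f](ρ[w/x](S))) → 4
  (σ[w='s']((U ∪ π[w,a](U))) ∪ π[w,a](ρ[a/f](ρ[w/x](S)))) → 6

|E| = 6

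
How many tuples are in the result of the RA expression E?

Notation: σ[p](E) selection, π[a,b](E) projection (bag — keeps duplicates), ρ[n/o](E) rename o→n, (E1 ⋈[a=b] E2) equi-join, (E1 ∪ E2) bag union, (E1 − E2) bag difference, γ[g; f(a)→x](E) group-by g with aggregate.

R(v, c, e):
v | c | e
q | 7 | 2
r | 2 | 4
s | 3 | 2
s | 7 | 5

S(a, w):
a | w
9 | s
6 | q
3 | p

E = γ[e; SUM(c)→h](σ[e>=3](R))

Subexpression sizes:
  R → 4
  σ[e>=3](R) → 2
  γ[e; SUM(c)→h](σ[e>=3](R)) → 2

|E| = 2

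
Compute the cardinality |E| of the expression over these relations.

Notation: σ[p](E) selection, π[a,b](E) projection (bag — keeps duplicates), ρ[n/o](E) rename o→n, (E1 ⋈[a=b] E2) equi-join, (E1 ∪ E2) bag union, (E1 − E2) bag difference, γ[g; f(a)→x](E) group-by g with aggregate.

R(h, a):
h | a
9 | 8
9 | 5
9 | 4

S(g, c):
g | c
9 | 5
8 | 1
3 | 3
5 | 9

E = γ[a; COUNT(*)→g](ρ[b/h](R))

Per-node cardinality:
  R → 3
  ρ[b/h](R) → 3
  γ[a; COUNT(*)→g](ρ[b/h](R)) → 3

|E| = 3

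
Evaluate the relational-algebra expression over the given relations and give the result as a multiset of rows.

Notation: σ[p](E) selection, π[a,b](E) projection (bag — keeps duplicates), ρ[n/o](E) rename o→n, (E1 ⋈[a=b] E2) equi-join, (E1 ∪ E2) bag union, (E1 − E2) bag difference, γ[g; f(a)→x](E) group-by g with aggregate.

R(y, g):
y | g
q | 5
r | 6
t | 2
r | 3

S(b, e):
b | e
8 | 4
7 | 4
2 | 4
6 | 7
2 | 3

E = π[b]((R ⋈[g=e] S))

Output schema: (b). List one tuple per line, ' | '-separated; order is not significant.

Per-node cardinality:
  R → 4
  S → 5
  (R ⋈[g=e] S) → 1
  π[b]((R ⋈[g=e] S)) → 1

== RESULT ==
b
2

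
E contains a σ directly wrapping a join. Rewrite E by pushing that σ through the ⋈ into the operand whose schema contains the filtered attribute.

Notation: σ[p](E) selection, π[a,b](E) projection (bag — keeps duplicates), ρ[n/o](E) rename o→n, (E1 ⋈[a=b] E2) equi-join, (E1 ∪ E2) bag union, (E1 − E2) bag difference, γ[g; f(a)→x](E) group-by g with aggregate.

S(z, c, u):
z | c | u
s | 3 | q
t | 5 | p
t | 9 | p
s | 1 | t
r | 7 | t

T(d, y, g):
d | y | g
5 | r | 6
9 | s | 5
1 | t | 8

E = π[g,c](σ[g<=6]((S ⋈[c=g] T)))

σ filters on g, owned by the right side.
E' = π[g,c]((S ⋈[c=g] σ[g<=6](T)))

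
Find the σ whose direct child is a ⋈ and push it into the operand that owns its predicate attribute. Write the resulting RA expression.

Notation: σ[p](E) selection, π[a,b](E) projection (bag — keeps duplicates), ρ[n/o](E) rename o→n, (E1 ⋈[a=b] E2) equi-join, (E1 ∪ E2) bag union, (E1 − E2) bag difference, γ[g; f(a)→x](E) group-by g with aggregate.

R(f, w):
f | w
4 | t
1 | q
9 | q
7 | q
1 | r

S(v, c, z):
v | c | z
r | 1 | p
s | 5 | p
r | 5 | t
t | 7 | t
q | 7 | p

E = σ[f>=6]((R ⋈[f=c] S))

σ filters on f, owned by the left side.
E' = (σ[f>=6](R) ⋈[f=c] S)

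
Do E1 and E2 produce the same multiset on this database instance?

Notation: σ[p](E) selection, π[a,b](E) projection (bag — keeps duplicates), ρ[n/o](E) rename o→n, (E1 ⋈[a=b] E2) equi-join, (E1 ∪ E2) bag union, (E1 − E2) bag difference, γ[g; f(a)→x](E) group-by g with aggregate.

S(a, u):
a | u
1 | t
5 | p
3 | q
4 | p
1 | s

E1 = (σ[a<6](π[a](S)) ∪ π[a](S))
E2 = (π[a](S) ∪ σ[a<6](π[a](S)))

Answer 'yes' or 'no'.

E1 per-node cardinality:
  S → 5
  π[a](S) → 5
  σ[a<6](π[a](S)) → 5
  S → 5
  π[a](S) → 5
  (σ[a<6](π[a](S)) ∪ π[a](S)) → 10
E2 per-node cardinality:
  S → 5
  π[a](S) → 5
  S → 5
  π[a](S) → 5
  σ[a<6](π[a](S)) → 5
  (π[a](S) ∪ σ[a<6](π[a](S))) → 10

E1 and E2 produce the same multiset:
a
1
1
1
1
3
3
4
4
5
5

yes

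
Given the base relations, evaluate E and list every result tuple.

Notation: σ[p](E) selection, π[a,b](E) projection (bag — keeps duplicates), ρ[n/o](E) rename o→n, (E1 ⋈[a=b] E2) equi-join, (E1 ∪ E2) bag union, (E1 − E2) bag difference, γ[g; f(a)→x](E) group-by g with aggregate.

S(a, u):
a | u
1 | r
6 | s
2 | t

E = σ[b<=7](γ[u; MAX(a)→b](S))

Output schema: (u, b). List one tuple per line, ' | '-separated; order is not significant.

Row counts bottom-up:
  S → 3
  γ[u; MAX(a)→b](S) → 3
  σ[b<=7](γ[u; MAX(a)→b](S)) → 3

== RESULT ==
u | b
r | 1
s | 6
t | 2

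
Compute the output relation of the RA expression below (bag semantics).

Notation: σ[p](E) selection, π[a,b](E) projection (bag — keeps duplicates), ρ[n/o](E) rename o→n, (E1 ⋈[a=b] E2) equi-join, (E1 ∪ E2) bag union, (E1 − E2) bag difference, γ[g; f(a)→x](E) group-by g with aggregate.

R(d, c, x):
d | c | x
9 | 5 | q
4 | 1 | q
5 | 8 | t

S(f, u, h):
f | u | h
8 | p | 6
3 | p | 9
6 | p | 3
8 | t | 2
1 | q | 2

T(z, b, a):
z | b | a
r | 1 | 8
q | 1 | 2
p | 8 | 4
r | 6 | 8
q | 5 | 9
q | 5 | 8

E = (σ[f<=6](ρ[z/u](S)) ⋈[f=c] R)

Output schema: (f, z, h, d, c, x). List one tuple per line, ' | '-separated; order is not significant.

Per-node cardinality:
  S → 5
  ρ[z/u](S) → 5
  σ[f<=6](ρ[z/u](S)) → 3
  R → 3
  (σ[f<=6](ρ[z/u](S)) ⋈[f=c] R) → 1

== RESULT ==
f | z | h | d | c | x
1 | q | 2 | 4 | 1 | q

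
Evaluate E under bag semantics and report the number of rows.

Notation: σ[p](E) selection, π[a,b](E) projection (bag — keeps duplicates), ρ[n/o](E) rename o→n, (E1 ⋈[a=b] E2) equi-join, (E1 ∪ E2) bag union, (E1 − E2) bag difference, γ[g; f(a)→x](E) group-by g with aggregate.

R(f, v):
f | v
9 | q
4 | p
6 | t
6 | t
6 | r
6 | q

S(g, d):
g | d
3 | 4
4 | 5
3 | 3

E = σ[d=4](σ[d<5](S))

Subexpression sizes:
  S → 3
  σ[d<5](S) → 2
  σ[d=4](σ[d<5](S)) → 1

|E| = 1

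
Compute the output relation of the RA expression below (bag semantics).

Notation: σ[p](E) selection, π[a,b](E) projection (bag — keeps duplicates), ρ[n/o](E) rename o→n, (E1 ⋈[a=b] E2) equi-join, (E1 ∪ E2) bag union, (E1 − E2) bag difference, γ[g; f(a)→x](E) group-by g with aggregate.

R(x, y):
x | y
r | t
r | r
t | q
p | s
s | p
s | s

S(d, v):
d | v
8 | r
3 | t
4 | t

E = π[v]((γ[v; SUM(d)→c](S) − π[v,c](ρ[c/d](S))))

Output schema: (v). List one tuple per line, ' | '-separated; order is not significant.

Row counts bottom-up:
  S → 3
  γ[v; SUM(d)→c](S) → 2
  S → 3
  ρ[c/d](S) → 3
  π[v,c](ρ[c/d](S)) → 3
  (γ[v; SUM(d)→c](S) − π[v,c](ρ[c/d](S))) → 1
  π[v]((γ[v; SUM(d)→c](S) − π[v,c](ρ[c/d](S)))) → 1

== RESULT ==
v
t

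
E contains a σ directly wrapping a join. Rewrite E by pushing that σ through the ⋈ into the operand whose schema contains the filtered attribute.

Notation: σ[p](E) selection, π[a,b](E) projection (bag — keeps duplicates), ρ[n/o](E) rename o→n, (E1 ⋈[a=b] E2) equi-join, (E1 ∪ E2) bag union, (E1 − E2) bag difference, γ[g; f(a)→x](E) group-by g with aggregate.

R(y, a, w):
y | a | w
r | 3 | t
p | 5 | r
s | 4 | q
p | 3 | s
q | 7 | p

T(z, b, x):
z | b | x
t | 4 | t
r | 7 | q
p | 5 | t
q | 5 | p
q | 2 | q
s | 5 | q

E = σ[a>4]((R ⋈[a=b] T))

σ filters on a, owned by the left side.
E' = (σ[a>4](R) ⋈[a=b] T)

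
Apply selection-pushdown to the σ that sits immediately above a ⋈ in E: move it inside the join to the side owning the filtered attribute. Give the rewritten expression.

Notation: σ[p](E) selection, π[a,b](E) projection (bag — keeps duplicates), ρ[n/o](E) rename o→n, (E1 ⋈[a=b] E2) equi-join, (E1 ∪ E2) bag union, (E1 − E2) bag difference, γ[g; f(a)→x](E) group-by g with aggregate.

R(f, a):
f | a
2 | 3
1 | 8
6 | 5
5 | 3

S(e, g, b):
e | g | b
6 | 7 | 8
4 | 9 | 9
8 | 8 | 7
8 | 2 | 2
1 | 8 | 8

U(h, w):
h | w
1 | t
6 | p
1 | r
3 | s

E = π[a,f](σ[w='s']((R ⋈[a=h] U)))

σ filters on w, owned by the right side.
E' = π[a,f]((R ⋈[a=h] σ[w='s'](U)))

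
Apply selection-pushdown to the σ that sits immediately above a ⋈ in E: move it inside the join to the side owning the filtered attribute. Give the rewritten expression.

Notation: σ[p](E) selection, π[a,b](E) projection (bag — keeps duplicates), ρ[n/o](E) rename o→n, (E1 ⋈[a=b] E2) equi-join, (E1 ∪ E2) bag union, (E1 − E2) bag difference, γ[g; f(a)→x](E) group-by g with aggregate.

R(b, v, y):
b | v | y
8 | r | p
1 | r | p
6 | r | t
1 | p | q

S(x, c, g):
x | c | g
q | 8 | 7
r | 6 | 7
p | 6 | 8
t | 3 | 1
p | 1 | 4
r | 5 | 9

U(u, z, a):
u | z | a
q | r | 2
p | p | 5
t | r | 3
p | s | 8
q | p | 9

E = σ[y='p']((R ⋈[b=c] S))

σ filters on y, owned by the left side.
E' = (σ[y='p'](R) ⋈[b=c] S)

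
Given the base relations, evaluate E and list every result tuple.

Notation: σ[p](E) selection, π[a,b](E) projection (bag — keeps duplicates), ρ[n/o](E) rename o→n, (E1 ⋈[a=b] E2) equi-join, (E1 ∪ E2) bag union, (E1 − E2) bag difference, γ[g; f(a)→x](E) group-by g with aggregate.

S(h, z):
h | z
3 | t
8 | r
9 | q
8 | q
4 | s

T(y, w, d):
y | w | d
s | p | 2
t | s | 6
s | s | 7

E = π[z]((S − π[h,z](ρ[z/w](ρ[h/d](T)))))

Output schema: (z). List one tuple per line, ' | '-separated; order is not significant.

Stepwise |·|:
  S → 5
  T → 3
  ρ[h/d](T) → 3
  ρ[z/w](ρ[h/d](T)) → 3
  π[h,z](ρ[z/w](ρ[h/d](T))) → 3
  (S − π[h,z](ρ[z/w](ρ[h/d](T)))) → 5
  π[z]((S − π[h,z](ρ[z/w](ρ[h/d](T))))) → 5

== RESULT ==
z
q
q
r
s
t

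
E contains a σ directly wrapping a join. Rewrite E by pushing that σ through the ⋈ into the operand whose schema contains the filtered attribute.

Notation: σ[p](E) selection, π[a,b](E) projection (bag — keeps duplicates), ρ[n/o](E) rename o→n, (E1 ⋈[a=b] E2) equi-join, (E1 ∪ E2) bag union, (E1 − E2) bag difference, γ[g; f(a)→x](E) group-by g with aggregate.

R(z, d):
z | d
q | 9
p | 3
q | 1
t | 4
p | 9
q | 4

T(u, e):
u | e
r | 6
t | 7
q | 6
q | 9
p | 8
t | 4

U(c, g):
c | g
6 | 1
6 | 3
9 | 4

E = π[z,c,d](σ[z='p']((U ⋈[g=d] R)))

σ filters on z, owned by the right side.
E' = π[z,c,d]((U ⋈[g=d] σ[z='p'](R)))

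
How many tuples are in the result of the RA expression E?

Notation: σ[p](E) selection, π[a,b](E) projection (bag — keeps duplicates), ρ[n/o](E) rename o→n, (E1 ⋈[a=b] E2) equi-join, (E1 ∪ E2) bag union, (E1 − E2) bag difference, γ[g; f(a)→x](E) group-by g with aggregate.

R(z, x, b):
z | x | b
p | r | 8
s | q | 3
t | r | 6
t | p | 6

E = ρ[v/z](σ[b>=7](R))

Per-node cardinality:
  R → 4
  σ[b>=7](R) → 1
  ρ[v/z](σ[b>=7](R)) → 1

|E| = 1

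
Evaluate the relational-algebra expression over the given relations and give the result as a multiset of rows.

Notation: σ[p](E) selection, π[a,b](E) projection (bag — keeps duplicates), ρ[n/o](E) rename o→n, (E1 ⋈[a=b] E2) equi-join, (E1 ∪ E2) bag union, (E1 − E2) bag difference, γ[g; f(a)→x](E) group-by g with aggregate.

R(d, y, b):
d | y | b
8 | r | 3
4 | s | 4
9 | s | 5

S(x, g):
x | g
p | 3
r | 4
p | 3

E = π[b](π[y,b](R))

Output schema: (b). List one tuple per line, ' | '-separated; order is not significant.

Per-node cardinality:
  R → 3
  π[y,b](R) → 3
  π[b](π[y,b](R)) → 3

== RESULT ==
b
3
4
5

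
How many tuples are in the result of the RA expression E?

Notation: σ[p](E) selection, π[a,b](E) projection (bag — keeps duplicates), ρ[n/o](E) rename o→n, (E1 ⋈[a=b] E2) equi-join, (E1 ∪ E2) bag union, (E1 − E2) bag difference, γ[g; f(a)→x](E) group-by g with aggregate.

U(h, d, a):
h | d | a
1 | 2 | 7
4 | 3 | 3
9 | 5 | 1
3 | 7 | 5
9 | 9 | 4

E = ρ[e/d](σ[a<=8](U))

Row counts bottom-up:
  U → 5
  σ[a<=8](U) → 5
  ρ[e/d](σ[a<=8](U)) → 5

|E| = 5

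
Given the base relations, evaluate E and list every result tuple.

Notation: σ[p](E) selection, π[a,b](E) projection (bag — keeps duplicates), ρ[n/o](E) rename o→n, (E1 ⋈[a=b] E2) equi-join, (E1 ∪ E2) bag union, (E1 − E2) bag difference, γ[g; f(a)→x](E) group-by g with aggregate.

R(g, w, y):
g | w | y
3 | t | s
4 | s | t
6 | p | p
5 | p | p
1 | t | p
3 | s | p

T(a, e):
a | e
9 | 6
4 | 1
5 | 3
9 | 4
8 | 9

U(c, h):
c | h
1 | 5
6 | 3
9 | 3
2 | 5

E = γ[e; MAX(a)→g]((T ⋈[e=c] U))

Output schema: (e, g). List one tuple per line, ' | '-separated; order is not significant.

Stepwise |·|:
  T → 5
  U → 4
  (T ⋈[e=c] U) → 3
  γ[e; MAX(a)→g]((T ⋈[e=c] U)) → 3

== RESULT ==
e | g
1 | 4
6 | 9
9 | 8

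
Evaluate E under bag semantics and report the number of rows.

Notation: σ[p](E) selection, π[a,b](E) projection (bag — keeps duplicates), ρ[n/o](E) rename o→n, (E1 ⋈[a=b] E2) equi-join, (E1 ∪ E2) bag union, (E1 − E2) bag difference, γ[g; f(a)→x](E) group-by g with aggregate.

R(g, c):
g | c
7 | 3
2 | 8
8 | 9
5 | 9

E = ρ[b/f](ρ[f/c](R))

Row counts bottom-up:
  R → 4
  ρ[f/c](R) → 4
  ρ[b/f](ρ[f/c](R)) → 4

|E| = 4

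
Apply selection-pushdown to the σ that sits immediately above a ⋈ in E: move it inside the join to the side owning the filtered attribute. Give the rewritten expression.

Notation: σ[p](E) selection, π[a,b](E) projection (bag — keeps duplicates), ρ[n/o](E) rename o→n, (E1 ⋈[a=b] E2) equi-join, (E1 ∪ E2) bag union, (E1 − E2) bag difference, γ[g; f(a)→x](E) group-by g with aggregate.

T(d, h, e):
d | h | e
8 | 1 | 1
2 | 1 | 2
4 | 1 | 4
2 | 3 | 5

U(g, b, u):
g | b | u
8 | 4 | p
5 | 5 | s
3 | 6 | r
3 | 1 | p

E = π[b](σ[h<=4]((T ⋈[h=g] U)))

σ filters on h, owned by the left side.
E' = π[b]((σ[h<=4](T) ⋈[h=g] U))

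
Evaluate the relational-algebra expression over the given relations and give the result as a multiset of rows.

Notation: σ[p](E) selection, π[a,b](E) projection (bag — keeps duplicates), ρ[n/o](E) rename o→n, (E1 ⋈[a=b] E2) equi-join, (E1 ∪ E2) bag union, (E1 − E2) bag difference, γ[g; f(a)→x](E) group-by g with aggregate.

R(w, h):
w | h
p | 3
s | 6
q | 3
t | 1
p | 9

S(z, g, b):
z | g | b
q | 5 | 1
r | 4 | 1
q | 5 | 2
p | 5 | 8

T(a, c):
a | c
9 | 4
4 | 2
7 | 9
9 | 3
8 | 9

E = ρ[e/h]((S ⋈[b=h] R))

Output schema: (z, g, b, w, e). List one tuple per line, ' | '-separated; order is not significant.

Stepwise |·|:
  S → 4
  R → 5
  (S ⋈[b=h] R) → 2
  ρ[e/h]((S ⋈[b=h] R)) → 2

== RESULT ==
z | g | b | w | e
q | 5 | 1 | t | 1
r | 4 | 1 | t | 1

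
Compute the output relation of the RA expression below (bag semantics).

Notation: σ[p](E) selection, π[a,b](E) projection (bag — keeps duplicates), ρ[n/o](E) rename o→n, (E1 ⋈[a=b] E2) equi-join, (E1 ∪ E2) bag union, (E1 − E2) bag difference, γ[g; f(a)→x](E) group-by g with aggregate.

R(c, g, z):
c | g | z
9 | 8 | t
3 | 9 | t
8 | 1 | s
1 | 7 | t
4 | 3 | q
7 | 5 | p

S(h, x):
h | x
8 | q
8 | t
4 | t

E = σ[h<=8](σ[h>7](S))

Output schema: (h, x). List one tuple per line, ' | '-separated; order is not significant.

Per-node cardinality:
  S → 3
  σ[h>7](S) → 2
  σ[h<=8](σ[h>7](S)) → 2

== RESULT ==
h | x
8 | q
8 | t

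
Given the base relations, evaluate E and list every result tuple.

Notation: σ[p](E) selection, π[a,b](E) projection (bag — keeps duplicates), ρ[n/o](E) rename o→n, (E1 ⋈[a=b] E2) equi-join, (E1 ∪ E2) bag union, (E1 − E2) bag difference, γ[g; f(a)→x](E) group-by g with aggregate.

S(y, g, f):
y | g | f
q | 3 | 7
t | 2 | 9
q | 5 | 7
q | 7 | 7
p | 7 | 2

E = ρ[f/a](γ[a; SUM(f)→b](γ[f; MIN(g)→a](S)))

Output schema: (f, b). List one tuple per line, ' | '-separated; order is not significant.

Per-node cardinality:
  S → 5
  γ[f; MIN(g)→a](S) → 3
  γ[a; SUM(f)→b](γ[f; MIN(g)→a](S)) → 3
  ρ[f/a](γ[a; SUM(f)→b](γ[f; MIN(g)→a](S))) → 3

== RESULT ==
f | b
2 | 9
3 | 7
7 | 2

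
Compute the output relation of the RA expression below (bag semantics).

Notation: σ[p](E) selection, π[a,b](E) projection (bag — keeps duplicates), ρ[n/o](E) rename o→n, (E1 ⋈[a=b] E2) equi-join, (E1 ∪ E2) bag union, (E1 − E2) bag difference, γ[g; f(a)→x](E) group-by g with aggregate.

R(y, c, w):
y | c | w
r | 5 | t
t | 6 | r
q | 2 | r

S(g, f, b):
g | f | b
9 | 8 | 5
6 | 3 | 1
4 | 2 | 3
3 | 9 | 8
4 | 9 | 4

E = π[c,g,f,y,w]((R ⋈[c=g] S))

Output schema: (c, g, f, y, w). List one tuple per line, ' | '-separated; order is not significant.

Row counts bottom-up:
  R → 3
  S → 5
  (R ⋈[c=g] S) → 1
  π[c,g,f,y,w]((R ⋈[c=g] S)) → 1

== RESULT ==
c | g | f | y | w
6 | 6 | 3 | t | r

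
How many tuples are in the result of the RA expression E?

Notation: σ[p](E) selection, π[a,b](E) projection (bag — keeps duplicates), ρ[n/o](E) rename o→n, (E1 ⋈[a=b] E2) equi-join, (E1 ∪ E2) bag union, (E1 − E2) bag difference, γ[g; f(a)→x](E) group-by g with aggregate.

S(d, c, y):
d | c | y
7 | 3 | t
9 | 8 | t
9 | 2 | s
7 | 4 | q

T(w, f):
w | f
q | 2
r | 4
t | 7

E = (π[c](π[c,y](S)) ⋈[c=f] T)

Subexpression sizes:
  S → 4
  π[c,y](S) → 4
  π[c](π[c,y](S)) → 4
  T → 3
  (π[c](π[c,y](S)) ⋈[c=f] T) → 2

|E| = 2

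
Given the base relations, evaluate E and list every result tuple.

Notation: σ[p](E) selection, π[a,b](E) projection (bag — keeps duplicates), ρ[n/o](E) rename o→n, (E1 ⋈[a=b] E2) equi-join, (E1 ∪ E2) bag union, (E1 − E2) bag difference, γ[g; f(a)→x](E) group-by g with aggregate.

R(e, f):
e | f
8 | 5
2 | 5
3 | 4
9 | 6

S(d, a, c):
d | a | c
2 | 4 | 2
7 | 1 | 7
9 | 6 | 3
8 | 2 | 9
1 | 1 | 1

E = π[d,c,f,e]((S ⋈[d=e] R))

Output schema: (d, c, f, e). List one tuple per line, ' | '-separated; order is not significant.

Stepwise |·|:
  S → 5
  R → 4
  (S ⋈[d=e] R) → 3
  π[d,c,f,e]((S ⋈[d=e] R)) → 3

== RESULT ==
d | c | f | e
2 | 2 | 5 | 2
8 | 9 | 5 | 8
9 | 3 | 6 | 9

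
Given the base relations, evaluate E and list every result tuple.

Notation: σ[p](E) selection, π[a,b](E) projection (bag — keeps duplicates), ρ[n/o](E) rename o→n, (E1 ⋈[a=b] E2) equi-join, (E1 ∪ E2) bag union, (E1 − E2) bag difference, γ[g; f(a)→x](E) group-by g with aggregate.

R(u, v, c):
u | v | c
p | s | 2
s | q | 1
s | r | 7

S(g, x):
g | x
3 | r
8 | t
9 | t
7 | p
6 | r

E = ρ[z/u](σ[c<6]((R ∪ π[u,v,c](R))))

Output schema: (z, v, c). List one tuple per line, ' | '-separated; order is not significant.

Per-node cardinality:
  R → 3
  R → 3
  π[u,v,c](R) → 3
  (R ∪ π[u,v,c](R)) → 6
  σ[c<6]((R ∪ π[u,v,c](R))) → 4
  ρ[z/u](σ[c<6]((R ∪ π[u,v,c](R)))) → 4

== RESULT ==
z | v | c
p | s | 2
p | s | 2
s | q | 1
s | q | 1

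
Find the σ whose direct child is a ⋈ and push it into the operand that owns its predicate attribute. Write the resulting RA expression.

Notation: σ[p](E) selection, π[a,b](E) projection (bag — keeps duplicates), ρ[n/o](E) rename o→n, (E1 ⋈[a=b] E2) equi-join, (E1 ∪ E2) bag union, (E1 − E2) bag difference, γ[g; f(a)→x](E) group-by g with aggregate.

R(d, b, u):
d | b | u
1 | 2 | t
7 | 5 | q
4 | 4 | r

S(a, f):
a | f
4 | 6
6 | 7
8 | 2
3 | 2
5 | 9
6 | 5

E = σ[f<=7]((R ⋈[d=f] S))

σ filters on f, owned by the right side.
E' = (R ⋈[d=f] σ[f<=7](S))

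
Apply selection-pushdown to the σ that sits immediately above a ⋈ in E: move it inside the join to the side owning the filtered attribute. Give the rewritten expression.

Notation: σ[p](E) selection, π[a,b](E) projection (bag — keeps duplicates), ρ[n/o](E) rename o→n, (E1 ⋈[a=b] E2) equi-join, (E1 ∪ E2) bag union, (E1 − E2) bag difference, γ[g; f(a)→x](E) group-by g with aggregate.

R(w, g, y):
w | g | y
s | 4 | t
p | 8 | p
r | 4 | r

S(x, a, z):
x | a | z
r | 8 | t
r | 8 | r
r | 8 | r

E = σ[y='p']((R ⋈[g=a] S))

σ filters on y, owned by the left side.
E' = (σ[y='p'](R) ⋈[g=a] S)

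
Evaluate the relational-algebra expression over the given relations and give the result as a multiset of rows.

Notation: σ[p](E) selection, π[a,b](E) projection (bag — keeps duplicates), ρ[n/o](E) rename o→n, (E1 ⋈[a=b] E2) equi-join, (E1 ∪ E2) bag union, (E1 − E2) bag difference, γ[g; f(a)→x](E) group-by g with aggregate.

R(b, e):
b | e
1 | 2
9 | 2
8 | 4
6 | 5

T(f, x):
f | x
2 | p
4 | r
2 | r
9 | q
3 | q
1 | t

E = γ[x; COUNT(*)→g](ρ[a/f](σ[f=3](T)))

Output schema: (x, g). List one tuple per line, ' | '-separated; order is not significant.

Subexpression sizes:
  T → 6
  σ[f=3](T) → 1
  ρ[a/f](σ[f=3](T)) → 1
  γ[x; COUNT(*)→g](ρ[a/f](σ[f=3](T))) → 1

== RESULT ==
x | g
q | 1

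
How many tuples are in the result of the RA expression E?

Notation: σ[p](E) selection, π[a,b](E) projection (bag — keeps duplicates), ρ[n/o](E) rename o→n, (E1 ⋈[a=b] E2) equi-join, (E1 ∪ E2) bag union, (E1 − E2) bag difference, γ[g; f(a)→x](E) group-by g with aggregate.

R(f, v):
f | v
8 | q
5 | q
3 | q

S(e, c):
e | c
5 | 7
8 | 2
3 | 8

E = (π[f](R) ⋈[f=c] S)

Row counts bottom-up:
  R → 3
  π[f](R) → 3
  S → 3
  (π[f](R) ⋈[f=c] S) → 1

|E| = 1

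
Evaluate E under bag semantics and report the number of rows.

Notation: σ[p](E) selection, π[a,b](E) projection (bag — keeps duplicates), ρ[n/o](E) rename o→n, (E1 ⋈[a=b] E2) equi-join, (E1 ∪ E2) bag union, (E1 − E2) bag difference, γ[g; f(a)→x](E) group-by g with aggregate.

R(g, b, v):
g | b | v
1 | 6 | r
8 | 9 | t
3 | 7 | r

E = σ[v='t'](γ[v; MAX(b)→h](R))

Subexpression sizes:
  R → 3
  γ[v; MAX(b)→h](R) → 2
  σ[v='t'](γ[v; MAX(b)→h](R)) → 1

|E| = 1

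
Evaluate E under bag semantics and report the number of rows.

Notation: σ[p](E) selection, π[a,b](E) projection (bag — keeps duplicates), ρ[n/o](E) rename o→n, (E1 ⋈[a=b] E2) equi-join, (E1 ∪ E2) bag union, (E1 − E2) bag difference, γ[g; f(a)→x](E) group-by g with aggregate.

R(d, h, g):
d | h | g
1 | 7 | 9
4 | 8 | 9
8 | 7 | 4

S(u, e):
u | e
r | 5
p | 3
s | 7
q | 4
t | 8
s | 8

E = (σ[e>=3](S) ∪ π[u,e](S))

Subexpression sizes:
  S → 6
  σ[e>=3](S) → 6
  S → 6
  π[u,e](S) → 6
  (σ[e>=3](S) ∪ π[u,e](S)) → 12

|E| = 12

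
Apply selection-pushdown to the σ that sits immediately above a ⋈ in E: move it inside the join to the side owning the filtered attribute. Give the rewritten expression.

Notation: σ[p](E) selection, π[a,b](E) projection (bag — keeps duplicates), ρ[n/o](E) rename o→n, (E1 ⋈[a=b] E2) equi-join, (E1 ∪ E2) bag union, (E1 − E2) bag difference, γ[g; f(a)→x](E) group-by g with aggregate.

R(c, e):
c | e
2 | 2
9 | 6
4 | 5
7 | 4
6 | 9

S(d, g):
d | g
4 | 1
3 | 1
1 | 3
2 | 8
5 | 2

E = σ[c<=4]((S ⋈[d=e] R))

σ filters on c, owned by the right side.
E' = (S ⋈[d=e] σ[c<=4](R))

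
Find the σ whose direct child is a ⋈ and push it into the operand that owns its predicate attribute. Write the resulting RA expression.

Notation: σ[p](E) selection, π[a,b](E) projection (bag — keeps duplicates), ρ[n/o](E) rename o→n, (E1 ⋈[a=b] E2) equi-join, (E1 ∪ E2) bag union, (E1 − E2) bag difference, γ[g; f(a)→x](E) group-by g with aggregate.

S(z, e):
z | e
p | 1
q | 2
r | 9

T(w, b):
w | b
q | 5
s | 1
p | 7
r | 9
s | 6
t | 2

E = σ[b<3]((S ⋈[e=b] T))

σ filters on b, owned by the right side.
E' = (S ⋈[e=b] σ[b<3](T))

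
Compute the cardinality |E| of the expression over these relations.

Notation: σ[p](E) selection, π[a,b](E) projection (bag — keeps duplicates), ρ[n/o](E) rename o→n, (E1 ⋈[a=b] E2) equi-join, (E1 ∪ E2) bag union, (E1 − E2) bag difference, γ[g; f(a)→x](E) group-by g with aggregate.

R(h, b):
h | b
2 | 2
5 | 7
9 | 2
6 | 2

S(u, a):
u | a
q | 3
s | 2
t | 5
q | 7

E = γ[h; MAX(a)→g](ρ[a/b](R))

Row counts bottom-up:
  R → 4
  ρ[a/b](R) → 4
  γ[h; MAX(a)→g](ρ[a/b](R)) → 4

|E| = 4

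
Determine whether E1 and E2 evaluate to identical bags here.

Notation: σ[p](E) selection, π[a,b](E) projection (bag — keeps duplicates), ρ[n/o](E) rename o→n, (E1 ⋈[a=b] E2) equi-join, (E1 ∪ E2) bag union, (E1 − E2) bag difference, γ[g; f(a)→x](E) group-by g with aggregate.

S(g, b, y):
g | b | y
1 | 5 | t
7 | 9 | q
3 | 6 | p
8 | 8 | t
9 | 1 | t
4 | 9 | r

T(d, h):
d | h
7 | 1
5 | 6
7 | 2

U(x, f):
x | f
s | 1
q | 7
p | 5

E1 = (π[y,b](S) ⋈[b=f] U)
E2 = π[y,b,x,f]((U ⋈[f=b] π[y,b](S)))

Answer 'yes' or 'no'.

E1 per-node cardinality:
  S → 6
  π[y,b](S) → 6
  U → 3
  (π[y,b](S) ⋈[b=f] U) → 2
E2 per-node cardinality:
  U → 3
  S → 6
  π[y,b](S) → 6
  (U ⋈[f=b] π[y,b](S)) → 2
  π[y,b,x,f]((U ⋈[f=b] π[y,b](S))) → 2

E1 and E2 produce the same multiset:
y | b | x | f
t | 1 | s | 1
t | 5 | p | 5

yes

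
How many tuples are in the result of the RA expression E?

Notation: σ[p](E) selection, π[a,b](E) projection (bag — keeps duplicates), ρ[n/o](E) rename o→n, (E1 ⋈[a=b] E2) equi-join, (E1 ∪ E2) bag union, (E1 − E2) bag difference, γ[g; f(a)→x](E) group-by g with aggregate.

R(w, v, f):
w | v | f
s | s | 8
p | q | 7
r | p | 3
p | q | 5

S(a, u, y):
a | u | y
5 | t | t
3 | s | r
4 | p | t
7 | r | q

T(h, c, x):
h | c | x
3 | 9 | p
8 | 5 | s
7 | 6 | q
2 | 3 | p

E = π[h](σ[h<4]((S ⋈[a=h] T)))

Per-node cardinality:
  S → 4
  T → 4
  (S ⋈[a=h] T) → 2
  σ[h<4]((S ⋈[a=h] T)) → 1
  π[h](σ[h<4]((S ⋈[a=h] T))) → 1

|E| = 1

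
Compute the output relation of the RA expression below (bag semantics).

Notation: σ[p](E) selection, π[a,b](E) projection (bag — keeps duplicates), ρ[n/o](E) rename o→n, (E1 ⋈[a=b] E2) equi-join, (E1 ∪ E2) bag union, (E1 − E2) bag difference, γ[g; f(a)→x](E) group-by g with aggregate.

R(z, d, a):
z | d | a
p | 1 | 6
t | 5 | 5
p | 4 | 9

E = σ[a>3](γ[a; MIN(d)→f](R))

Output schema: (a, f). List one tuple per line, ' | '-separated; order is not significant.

Per-node cardinality:
  R → 3
  γ[a; MIN(d)→f](R) → 3
  σ[a>3](γ[a; MIN(d)→f](R)) → 3

== RESULT ==
a | f
5 | 5
6 | 1
9 | 4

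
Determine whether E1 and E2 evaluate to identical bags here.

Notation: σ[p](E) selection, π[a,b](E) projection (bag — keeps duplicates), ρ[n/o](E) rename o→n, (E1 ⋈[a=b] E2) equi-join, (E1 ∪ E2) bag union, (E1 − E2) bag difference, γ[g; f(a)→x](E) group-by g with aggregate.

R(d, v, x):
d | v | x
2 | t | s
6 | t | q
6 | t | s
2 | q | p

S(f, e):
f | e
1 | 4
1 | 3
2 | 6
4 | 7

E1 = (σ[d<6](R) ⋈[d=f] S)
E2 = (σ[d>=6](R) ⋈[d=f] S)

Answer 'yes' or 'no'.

E1 subexpression sizes:
  R → 4
  σ[d<6](R) → 2
  S → 4
  (σ[d<6](R) ⋈[d=f] S) → 2
E2 subexpression sizes:
  R → 4
  σ[d>=6](R) → 2
  S → 4
  (σ[d>=6](R) ⋈[d=f] S) → 0

E1 result:
d | v | x | f | e
2 | q | p | 2 | 6
2 | t | s | 2 | 6
E2 result:
d | v | x | f | e
(0 rows)
Witness: (2, 't', 's', 2, 6) appears 1× in E1 but 0× in E2.

no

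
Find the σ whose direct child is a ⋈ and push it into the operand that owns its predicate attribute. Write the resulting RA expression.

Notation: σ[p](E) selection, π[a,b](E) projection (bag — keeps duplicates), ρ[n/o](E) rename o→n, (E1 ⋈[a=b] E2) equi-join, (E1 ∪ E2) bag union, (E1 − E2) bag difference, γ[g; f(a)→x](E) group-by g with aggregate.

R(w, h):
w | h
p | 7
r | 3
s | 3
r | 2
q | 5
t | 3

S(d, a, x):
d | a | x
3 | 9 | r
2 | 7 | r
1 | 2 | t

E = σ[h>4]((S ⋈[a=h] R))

σ filters on h, owned by the right side.
E' = (S ⋈[a=h] σ[h>4](R))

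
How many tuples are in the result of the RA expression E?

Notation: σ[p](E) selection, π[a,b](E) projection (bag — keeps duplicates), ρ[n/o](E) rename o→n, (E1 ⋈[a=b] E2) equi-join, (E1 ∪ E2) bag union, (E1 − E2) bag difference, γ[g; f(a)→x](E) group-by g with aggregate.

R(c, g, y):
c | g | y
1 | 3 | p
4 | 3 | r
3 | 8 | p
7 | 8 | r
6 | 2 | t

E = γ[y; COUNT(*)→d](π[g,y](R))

Stepwise |·|:
  R → 5
  π[g,y](R) → 5
  γ[y; COUNT(*)→d](π[g,y](R)) → 3

|E| = 3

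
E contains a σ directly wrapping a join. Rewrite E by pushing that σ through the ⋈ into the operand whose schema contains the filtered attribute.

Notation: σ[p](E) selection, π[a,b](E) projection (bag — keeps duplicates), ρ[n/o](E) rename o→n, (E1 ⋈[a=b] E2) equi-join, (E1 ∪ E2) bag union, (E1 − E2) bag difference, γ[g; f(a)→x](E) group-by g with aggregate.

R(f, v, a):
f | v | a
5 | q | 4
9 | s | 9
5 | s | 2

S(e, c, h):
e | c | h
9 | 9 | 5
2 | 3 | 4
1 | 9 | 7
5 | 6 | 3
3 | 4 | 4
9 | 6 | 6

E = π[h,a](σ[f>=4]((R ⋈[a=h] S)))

σ filters on f, owned by the left side.
E' = π[h,a]((σ[f>=4](R) ⋈[a=h] S))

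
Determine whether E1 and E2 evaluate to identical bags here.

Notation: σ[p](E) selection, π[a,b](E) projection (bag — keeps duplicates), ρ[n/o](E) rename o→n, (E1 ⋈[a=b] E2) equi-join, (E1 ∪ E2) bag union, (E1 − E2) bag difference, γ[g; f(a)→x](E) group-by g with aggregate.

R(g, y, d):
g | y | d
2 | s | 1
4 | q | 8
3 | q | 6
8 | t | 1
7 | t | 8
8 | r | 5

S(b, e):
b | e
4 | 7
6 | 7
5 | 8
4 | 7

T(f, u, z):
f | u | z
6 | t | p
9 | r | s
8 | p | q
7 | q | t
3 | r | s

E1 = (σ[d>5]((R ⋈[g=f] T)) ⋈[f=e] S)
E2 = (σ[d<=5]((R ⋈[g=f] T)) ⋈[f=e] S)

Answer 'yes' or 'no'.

E1 stepwise |·|:
  R → 6
  T → 5
  (R ⋈[g=f] T) → 4
  σ[d>5]((R ⋈[g=f] T)) → 2
  S → 4
  (σ[d>5]((R ⋈[g=f] T)) ⋈[f=e] S) → 3
E2 stepwise |·|:
  R → 6
  T → 5
  (R ⋈[g=f] T) → 4
  σ[d<=5]((R ⋈[g=f] T)) → 2
  S → 4
  (σ[d<=5]((R ⋈[g=f] T)) ⋈[f=e] S) → 2

E1 result:
g | y | d | f | u | z | b | e
7 | t | 8 | 7 | q | t | 4 | 7
7 | t | 8 | 7 | q | t | 4 | 7
7 | t | 8 | 7 | q | t | 6 | 7
E2 result:
g | y | d | f | u | z | b | e
8 | r | 5 | 8 | p | q | 5 | 8
8 | t | 1 | 8 | p | q | 5 | 8
Witness: (7, 't', 8, 7, 'q', 't', 4, 7) appears 2× in E1 but 0× in E2.

no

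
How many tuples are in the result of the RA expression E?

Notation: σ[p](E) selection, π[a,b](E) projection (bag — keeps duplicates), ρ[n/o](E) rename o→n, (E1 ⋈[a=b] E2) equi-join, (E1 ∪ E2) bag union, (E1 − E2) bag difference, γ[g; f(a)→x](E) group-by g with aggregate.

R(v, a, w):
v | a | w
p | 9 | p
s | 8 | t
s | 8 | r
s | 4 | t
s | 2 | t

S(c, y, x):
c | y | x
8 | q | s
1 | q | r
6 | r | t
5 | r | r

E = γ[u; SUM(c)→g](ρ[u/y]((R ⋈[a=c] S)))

Per-node cardinality:
  R → 5
  S → 4
  (R ⋈[a=c] S) → 2
  ρ[u/y]((R ⋈[a=c] S)) → 2
  γ[u; SUM(c)→g](ρ[u/y]((R ⋈[a=c] S))) → 1

|E| = 1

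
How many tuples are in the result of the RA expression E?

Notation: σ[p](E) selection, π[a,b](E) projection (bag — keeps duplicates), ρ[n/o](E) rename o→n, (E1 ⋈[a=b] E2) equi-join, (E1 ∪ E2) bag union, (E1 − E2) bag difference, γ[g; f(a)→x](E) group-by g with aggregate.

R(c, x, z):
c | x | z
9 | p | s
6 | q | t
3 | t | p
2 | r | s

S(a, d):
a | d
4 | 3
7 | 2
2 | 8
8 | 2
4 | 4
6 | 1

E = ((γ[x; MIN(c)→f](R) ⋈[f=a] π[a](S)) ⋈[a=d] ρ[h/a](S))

Per-node cardinality:
  R → 4
  γ[x; MIN(c)→f](R) → 4
  S → 6
  π[a](S) → 6
  (γ[x; MIN(c)→f](R) ⋈[f=a] π[a](S)) → 2
  S → 6
  ρ[h/a](S) → 6
  ((γ[x; MIN(c)→f](R) ⋈[f=a] π[a](S)) ⋈[a=d] ρ[h/a](S)) → 2

|E| = 2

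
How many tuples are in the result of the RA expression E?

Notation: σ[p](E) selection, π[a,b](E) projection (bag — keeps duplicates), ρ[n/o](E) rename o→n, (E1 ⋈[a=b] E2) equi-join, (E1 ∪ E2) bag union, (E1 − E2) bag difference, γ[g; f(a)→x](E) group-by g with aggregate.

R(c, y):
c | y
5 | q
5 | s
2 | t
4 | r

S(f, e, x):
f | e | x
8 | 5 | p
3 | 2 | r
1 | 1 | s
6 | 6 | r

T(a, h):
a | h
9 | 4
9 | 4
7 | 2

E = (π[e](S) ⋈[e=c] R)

Stepwise |·|:
  S → 4
  π[e](S) → 4
  R → 4
  (π[e](S) ⋈[e=c] R) → 3

|E| = 3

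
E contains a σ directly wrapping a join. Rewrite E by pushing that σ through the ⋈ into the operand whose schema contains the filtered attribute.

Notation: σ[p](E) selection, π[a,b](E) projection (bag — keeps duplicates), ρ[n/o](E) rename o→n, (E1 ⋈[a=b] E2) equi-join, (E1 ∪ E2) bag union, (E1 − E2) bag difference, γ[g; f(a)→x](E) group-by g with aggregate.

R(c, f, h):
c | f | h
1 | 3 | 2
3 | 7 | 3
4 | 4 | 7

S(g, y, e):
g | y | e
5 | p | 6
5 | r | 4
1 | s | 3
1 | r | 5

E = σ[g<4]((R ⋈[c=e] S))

σ filters on g, owned by the right side.
E' = (R ⋈[c=e] σ[g<4](S))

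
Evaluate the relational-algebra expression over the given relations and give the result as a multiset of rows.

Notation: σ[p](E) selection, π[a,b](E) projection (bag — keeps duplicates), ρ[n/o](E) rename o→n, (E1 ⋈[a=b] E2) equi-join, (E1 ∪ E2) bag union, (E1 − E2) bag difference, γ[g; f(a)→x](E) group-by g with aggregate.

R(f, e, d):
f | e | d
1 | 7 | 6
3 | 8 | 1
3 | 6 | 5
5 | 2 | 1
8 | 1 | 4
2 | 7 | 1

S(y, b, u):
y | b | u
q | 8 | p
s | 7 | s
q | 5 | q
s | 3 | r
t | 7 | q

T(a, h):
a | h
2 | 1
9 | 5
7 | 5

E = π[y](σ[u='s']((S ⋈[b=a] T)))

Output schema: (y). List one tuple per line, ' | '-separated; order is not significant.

Stepwise |·|:
  S → 5
  T → 3
  (S ⋈[b=a] T) → 2
  σ[u='s']((S ⋈[b=a] T)) → 1
  π[y](σ[u='s']((S ⋈[b=a] T))) → 1

== RESULT ==
y
s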